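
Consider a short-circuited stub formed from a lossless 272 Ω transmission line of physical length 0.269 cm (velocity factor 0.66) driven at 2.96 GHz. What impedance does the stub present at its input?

λ = v/f = 0.66·c / 2.96 GHz = 0.0669 m
βl = 2π·l/λ = 2π × 0.0402 = 14.5°
tan(βl) = 0.258
For a short-circuited stub, Z_in = jZ_0·tan(βl)

Z_in ≈ +j70.2 Ω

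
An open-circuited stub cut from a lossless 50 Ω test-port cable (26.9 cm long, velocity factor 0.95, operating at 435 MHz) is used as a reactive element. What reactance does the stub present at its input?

λ = v/f = 0.95·c / 435 MHz = 0.655 m
βl = 2π·l/λ = 2π × 0.411 = 148°
tan(βl) = -0.63
For an open-circuited stub, Z_in = −jZ_0·cot(βl) = −jZ_0/tan(βl)

X_in ≈ 79.4 Ω (inductive)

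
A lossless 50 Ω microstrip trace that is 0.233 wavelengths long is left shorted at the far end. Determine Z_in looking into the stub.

βl = 2π × 0.233 = 83.9°
tan(βl) = 9.33
For a shorted stub, Z_in = jZ_0·tan(βl)

Z_in ≈ +j466 Ω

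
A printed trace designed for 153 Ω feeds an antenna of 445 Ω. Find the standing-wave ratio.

VSWR ≈ 2.91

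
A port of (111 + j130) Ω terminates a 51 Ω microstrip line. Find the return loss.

Γ = (60 + j130)/(162 + j130), |Γ| = 0.689
RL = −20·log₁₀|Γ| = −20·log₁₀(0.689)

RL ≈ 3.23 dB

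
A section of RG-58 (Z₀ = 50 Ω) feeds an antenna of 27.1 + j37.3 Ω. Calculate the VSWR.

VSWR ≈ 3.09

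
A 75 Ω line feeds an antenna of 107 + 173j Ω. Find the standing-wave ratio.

Γ = (Z_L − Z_0)/(Z_L + Z_0) = (32 + j173)/(182 + j173)
|Γ| = 176/251 = 0.701
VSWR = (1 + |Γ|)/(1 − |Γ|) = 1.7/0.299

VSWR ≈ 5.68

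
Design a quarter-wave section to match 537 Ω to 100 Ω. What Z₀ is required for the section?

Z_qwt ≈ 232 Ω

Z_qwt = √(Z_0·R_L) = √(100 × 537) = √53700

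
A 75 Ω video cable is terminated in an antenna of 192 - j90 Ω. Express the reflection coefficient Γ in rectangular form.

Γ = (Z_L − Z_0)/(Z_L + Z_0) = (117 − j90)/(267 − j90)

Γ ≈ 0.496 − j0.17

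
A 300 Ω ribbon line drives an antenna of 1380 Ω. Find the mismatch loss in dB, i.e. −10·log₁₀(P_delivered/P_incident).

Γ = (1380 − 300)/(1380 + 300) = 0.643
|Γ|² = 0.413, so P_del/P_inc = 1 − |Γ|² = 0.587
ML = −10·log₁₀(1 − |Γ|²)

mismatch loss ≈ 2.32 dB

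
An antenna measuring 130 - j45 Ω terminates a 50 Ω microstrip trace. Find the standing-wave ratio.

VSWR ≈ 2.96

Γ = (Z_L − Z_0)/(Z_L + Z_0) = (80 − j45)/(180 − j45)
|Γ| = 91.8/186 = 0.495
VSWR = (1 + |Γ|)/(1 − |Γ|) = 1.49/0.505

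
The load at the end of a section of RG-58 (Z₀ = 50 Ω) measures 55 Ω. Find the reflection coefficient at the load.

Γ = 0.0476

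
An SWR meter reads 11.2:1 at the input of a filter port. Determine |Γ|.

|Γ| ≈ 0.836

|Γ| = (S − 1)/(S + 1) = (11.2 − 1)/(11.2 + 1) = 10.2/12.2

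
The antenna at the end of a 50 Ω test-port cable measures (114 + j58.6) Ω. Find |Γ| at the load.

Γ = (Z_L − Z_0)/(Z_L + Z_0) = (64 + j58.6)/(164 + j58.6)
|Γ| = 86.8/174

|Γ| ≈ 0.498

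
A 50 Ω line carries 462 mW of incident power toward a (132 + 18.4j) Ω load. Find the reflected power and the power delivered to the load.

|Γ| = |(82 + j18.4)/(182 + j18.4)| = 0.459
|Γ|² = 0.211
P_refl = |Γ|²·P_inc = 97.5 mW, P_del = (1 − |Γ|²)·P_inc = 364 mW

P_reflected ≈ 97.5 mW; P_delivered ≈ 364 mW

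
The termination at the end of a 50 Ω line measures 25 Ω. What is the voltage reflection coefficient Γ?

Γ = (Z_L − Z_0)/(Z_L + Z_0) = (25 − 50)/(25 + 50) = -25/75

Γ = -0.333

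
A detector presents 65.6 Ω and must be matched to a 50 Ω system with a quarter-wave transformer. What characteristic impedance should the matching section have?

Z_qwt ≈ 57.3 Ω

Z_qwt = √(Z_0·R_L) = √(50 × 65.6) = √3280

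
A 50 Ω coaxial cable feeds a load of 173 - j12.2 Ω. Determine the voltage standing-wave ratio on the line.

VSWR ≈ 3.48

Γ = (Z_L − Z_0)/(Z_L + Z_0) = (123 − j12.2)/(223 − j12.2)
|Γ| = 124/223 = 0.553
VSWR = (1 + |Γ|)/(1 − |Γ|) = 1.55/0.447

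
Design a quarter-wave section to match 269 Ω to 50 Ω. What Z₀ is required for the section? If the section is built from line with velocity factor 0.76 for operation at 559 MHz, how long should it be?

Z_qwt ≈ 116 Ω; length ≈ 10.2 cm

Z_qwt = √(Z_0·R_L) = √(50 × 269) = √13450
λ = 0.76·c/f = 0.408 m, so l = λ/4 = 0.102 m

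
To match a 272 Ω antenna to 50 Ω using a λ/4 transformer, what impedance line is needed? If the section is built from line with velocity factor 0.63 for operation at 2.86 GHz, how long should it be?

Z_qwt = √(Z_0·R_L) = √(50 × 272) = √13600
λ = 0.63·c/f = 0.0661 m, so l = λ/4 = 0.0165 m

Z_qwt ≈ 117 Ω; length ≈ 1.65 cm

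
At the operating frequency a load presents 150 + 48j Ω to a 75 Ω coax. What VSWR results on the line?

Γ = (Z_L − Z_0)/(Z_L + Z_0) = (75 + j48)/(225 + j48)
|Γ| = 89/230 = 0.387
VSWR = (1 + |Γ|)/(1 − |Γ|) = 1.39/0.613

VSWR ≈ 2.26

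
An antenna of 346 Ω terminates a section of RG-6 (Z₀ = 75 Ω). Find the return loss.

Γ = (346 − 75)/(346 + 75) = 0.644
RL = −20·log₁₀|Γ| = −20·log₁₀(0.644)

RL ≈ 3.83 dB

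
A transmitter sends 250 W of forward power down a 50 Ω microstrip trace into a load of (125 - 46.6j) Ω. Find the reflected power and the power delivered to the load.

P_reflected ≈ 59.4 W; P_delivered ≈ 191 W

|Γ| = |(75 − j46.6)/(175 − j46.6)| = 0.488
|Γ|² = 0.238
P_refl = |Γ|²·P_inc = 59.4 W, P_del = (1 − |Γ|²)·P_inc = 191 W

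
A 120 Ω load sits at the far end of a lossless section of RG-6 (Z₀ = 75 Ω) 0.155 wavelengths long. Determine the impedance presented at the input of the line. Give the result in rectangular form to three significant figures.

Z_in ≈ 58.1 − j26.3 Ω

βl = 2π × 0.155 = 55.8°
tan(βl) = tan(55.8°) = 1.47
Z_in = Z_0·(Z_L + jZ_0·tanβl)/(Z_0 + jZ_L·tanβl)
     = 75·(120 + j110)/(75 + j177)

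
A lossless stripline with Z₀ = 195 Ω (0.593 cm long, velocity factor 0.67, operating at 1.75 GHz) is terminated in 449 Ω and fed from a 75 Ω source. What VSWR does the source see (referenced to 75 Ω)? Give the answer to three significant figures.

VSWR ≈ 5.55

λ = v/f = 0.67·c / 1.75 GHz = 0.115 m
βl = 2π·l/λ = 2π × 0.0516 = 18.6°
tan(βl) = 0.336
Z_in = Z_0·(Z_L + jZ_0·tanβl)/(Z_0 + jZ_L·tanβl) = 312 − j176 Ω
Γ_s = (Z_in − Z_s)/(Z_in + Z_s) = (237 − j176)/(387 − j176), |Γ_s| = 0.695
VSWR = (1 + |Γ_s|)/(1 − |Γ_s|)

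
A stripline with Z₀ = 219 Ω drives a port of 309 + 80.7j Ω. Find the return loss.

RL ≈ 12.9 dB

Γ = (90 + j80.7)/(528 + j80.7), |Γ| = 0.226
RL = −20·log₁₀|Γ| = −20·log₁₀(0.226)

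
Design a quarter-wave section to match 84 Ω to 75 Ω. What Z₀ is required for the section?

Z_qwt ≈ 79.4 Ω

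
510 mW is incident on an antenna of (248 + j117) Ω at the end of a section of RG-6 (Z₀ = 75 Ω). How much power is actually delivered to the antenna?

|Γ| = |(173 + j117)/(323 + j117)| = 0.608
|Γ|² = 0.37
P_refl = |Γ|²·P_inc = 188 mW, P_del = (1 − |Γ|²)·P_inc = 322 mW

P_delivered ≈ 322 mW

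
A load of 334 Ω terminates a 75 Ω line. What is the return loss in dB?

Γ = (334 − 75)/(334 + 75) = 0.633
RL = −20·log₁₀|Γ| = −20·log₁₀(0.633)

RL ≈ 3.97 dB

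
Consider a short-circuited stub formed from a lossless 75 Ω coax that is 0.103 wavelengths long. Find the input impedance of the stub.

βl = 2π × 0.103 = 37.1°
tan(βl) = 0.756
For a short-circuited stub, Z_in = jZ_0·tan(βl)

Z_in ≈ +j56.7 Ω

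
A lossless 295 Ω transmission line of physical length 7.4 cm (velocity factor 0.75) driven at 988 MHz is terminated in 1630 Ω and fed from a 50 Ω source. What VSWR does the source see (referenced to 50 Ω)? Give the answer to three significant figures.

λ = v/f = 0.75·c / 988 MHz = 0.228 m
βl = 2π·l/λ = 2π × 0.325 = 117°
tan(βl) = -1.96
Z_in = Z_0·(Z_L + jZ_0·tanβl)/(Z_0 + jZ_L·tanβl) = 66.7 + j144 Ω
Γ_s = (Z_in − Z_s)/(Z_in + Z_s) = (16.7 + j144)/(117 + j144), |Γ_s| = 0.782
VSWR = (1 + |Γ_s|)/(1 − |Γ_s|)

VSWR ≈ 8.19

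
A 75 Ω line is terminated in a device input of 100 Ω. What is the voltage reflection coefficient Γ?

Γ = (Z_L − Z_0)/(Z_L + Z_0) = (100 − 75)/(100 + 75) = 25/175

Γ = 0.143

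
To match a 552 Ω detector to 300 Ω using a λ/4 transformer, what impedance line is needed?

Z_qwt = √(Z_0·R_L) = √(300 × 552) = √165600

Z_qwt ≈ 407 Ω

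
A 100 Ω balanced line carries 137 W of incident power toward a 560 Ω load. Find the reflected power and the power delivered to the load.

Γ = (560 − 100)/(560 + 100) = 0.697
|Γ|² = 0.486
P_refl = |Γ|²·P_inc = 66.6 W, P_del = (1 − |Γ|²)·P_inc = 70.4 W

P_reflected ≈ 66.6 W; P_delivered ≈ 70.4 W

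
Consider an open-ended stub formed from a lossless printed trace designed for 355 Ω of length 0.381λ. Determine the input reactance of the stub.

X_in ≈ 383 Ω (inductive)

βl = 2π × 0.381 = 137°
tan(βl) = -0.927
For an open-ended stub, Z_in = −jZ_0·cot(βl) = −jZ_0/tan(βl)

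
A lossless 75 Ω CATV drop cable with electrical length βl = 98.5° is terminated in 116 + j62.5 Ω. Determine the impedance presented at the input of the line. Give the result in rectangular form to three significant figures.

tan(βl) = tan(98.5°) = -6.69
Z_in = Z_0·(Z_L + jZ_0·tanβl)/(Z_0 + jZ_L·tanβl)
     = 75·(116 − j439)/(493 − j776)

Z_in ≈ 35.3 − j11.2 Ω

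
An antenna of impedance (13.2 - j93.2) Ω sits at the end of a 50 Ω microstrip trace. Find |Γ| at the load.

|Γ| ≈ 0.89

Γ = (Z_L − Z_0)/(Z_L + Z_0) = (-36.8 − j93.2)/(63.2 − j93.2)
|Γ| = 100/113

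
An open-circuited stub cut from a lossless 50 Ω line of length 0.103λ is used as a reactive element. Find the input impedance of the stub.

βl = 2π × 0.103 = 37.1°
tan(βl) = 0.756
For an open-circuited stub, Z_in = −jZ_0·cot(βl) = −jZ_0/tan(βl)

Z_in ≈ −j66.2 Ω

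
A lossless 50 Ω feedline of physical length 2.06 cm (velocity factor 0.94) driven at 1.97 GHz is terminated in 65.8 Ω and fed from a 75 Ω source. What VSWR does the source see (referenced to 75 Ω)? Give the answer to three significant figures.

λ = v/f = 0.94·c / 1.97 GHz = 0.143 m
βl = 2π·l/λ = 2π × 0.144 = 51.8°
tan(βl) = 1.27
Z_in = Z_0·(Z_L + jZ_0·tanβl)/(Z_0 + jZ_L·tanβl) = 45.3 − j12.2 Ω
Γ_s = (Z_in − Z_s)/(Z_in + Z_s) = (-29.7 − j12.2)/(120 − j12.2), |Γ_s| = 0.266
VSWR = (1 + |Γ_s|)/(1 − |Γ_s|)

VSWR ≈ 1.72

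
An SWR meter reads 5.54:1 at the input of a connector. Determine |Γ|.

|Γ| = (S − 1)/(S + 1) = (5.54 − 1)/(5.54 + 1) = 4.54/6.54

|Γ| ≈ 0.694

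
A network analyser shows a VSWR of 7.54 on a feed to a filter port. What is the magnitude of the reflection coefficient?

|Γ| ≈ 0.766

|Γ| = (S − 1)/(S + 1) = (7.54 − 1)/(7.54 + 1) = 6.54/8.54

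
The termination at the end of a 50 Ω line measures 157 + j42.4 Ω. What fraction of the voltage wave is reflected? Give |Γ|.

|Γ| ≈ 0.545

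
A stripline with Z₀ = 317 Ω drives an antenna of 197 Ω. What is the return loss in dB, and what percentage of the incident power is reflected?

RL ≈ 12.6 dB; 5.45% of incident power reflected

Γ = (197 − 317)/(197 + 317) = -0.233
RL = −20·log₁₀(0.233) = 12.6 dB
P_refl/P_inc = |Γ|² = 0.0545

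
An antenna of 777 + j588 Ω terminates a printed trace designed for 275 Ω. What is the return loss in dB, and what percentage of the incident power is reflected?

Γ = (502 + j588)/(1052 + j588), |Γ| = 0.642
RL = −20·log₁₀(0.642) = 3.86 dB
P_refl/P_inc = |Γ|² = 0.412

RL ≈ 3.86 dB; 41.2% of incident power reflected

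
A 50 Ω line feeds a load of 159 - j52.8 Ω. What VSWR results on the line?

Γ = (Z_L − Z_0)/(Z_L + Z_0) = (109 − j52.8)/(209 − j52.8)
|Γ| = 121/216 = 0.562
VSWR = (1 + |Γ|)/(1 − |Γ|) = 1.56/0.438

VSWR ≈ 3.56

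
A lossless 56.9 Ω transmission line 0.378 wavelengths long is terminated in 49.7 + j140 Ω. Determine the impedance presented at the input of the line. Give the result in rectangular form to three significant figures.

Z_in ≈ 7.94 + j27.3 Ω

βl = 2π × 0.378 = 136°
tan(βl) = tan(136°) = -0.963
Z_in = Z_0·(Z_L + jZ_0·tanβl)/(Z_0 + jZ_L·tanβl)
     = 56.9·(49.7 + j85.2)/(192 − j47.9)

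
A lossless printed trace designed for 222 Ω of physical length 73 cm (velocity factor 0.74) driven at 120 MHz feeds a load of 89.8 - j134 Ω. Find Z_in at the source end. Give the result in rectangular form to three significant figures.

Z_in ≈ 380 − j354 Ω

λ = v/f = 0.74·c / 120 MHz = 1.85 m
βl = 2π·l/λ = 2π × 0.395 = 142°
tan(βl) = tan(142°) = -0.78
Z_in = Z_0·(Z_L + jZ_0·tanβl)/(Z_0 + jZ_L·tanβl)
     = 222·(89.8 − j307)/(118 − j70)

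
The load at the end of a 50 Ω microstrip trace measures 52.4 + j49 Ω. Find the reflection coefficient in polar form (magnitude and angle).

Γ ≈ 0.432 ∠ 61.6°

Γ = (Z_L − Z_0)/(Z_L + Z_0) = (2.4 + j49)/(102.4 + j49)
|Γ| = 49.1/114 = 0.432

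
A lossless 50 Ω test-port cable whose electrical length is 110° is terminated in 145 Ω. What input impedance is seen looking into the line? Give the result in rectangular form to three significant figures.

Z_in ≈ 19.2 + j15.8 Ω

tan(βl) = tan(110°) = -2.75
Z_in = Z_0·(Z_L + jZ_0·tanβl)/(Z_0 + jZ_L·tanβl)
     = 50·(145 − j137)/(50 − j398)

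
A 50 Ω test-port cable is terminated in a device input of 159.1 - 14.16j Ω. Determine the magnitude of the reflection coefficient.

|Γ| ≈ 0.525

Γ = (Z_L − Z_0)/(Z_L + Z_0) = (109.1 − j14.16)/(209.1 − j14.16)
|Γ| = 110/210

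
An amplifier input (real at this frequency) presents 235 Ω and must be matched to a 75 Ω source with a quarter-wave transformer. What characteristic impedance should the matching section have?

Z_qwt = √(Z_0·R_L) = √(75 × 235) = √17620

Z_qwt ≈ 133 Ω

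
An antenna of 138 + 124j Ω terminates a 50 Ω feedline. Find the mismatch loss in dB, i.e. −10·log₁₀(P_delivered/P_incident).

mismatch loss ≈ 2.64 dB

Γ = (88 + j124)/(188 + j124), |Γ| = 0.675
|Γ|² = 0.456, so P_del/P_inc = 1 − |Γ|² = 0.544
ML = −10·log₁₀(1 − |Γ|²)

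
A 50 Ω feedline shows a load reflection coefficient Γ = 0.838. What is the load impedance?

Z_L ≈ 567 Ω

Z_L = Z_0·(1 + Γ)/(1 − Γ) = 50·(1.84)/(0.162)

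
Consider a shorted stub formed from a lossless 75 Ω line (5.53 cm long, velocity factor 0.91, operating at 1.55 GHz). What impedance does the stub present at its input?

λ = v/f = 0.91·c / 1.55 GHz = 0.176 m
βl = 2π·l/λ = 2π × 0.314 = 113°
tan(βl) = -2.35
For a shorted stub, Z_in = jZ_0·tan(βl)

Z_in ≈ −j176 Ω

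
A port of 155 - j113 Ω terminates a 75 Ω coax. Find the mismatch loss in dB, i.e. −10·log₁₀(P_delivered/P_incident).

Γ = (80 − j113)/(230 − j113), |Γ| = 0.54
|Γ|² = 0.292, so P_del/P_inc = 1 − |Γ|² = 0.708
ML = −10·log₁₀(1 − |Γ|²)

mismatch loss ≈ 1.5 dB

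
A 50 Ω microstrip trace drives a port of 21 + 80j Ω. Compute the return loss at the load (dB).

Γ = (-29 + j80)/(71 + j80), |Γ| = 0.796
RL = −20·log₁₀|Γ| = −20·log₁₀(0.796)

RL ≈ 1.99 dB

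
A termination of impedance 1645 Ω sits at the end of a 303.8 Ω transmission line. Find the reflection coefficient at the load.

Γ = 0.688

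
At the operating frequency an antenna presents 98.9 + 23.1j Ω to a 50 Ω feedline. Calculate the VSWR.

VSWR ≈ 2.12

Γ = (Z_L − Z_0)/(Z_L + Z_0) = (48.9 + j23.1)/(148.9 + j23.1)
|Γ| = 54.1/151 = 0.359
VSWR = (1 + |Γ|)/(1 − |Γ|) = 1.36/0.641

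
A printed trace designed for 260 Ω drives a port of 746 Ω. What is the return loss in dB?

RL ≈ 6.32 dB

Γ = (746 − 260)/(746 + 260) = 0.483
RL = −20·log₁₀|Γ| = −20·log₁₀(0.483)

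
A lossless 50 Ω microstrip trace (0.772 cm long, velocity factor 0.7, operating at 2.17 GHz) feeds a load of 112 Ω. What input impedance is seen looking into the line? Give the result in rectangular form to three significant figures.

Z_in ≈ 58.1 − j43.9 Ω

λ = v/f = 0.7·c / 2.17 GHz = 0.0968 m
βl = 2π·l/λ = 2π × 0.0798 = 28.7°
tan(βl) = tan(28.7°) = 0.548
Z_in = Z_0·(Z_L + jZ_0·tanβl)/(Z_0 + jZ_L·tanβl)
     = 50·(112 + j27.4)/(50 + j61.4)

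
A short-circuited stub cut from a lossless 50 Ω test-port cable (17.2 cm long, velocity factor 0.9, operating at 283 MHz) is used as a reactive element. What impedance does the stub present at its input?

Z_in ≈ +j107 Ω

λ = v/f = 0.9·c / 283 MHz = 0.954 m
βl = 2π·l/λ = 2π × 0.18 = 64.9°
tan(βl) = 2.13
For a short-circuited stub, Z_in = jZ_0·tan(βl)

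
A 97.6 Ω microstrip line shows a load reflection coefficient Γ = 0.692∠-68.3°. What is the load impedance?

Z_L ≈ 52.6 − j130 Ω

Z_L = Z_0·(1 + Γ)/(1 − Γ) = 97.6·(1.26 − j0.643)/(0.744 + j0.643)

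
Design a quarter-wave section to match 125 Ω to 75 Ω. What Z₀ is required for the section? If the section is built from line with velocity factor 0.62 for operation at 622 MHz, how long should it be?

Z_qwt ≈ 96.8 Ω; length ≈ 7.48 cm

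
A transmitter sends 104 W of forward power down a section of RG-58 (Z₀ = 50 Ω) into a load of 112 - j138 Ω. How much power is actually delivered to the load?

P_delivered ≈ 51.4 W

|Γ| = |(62 − j138)/(162 − j138)| = 0.711
|Γ|² = 0.505
P_refl = |Γ|²·P_inc = 52.6 W, P_del = (1 − |Γ|²)·P_inc = 51.4 W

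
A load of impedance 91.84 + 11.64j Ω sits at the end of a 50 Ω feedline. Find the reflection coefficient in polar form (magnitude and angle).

Γ ≈ 0.305 ∠ 10.9°

Γ = (Z_L − Z_0)/(Z_L + Z_0) = (41.84 + j11.64)/(141.8 + j11.64)
|Γ| = 43.4/142 = 0.305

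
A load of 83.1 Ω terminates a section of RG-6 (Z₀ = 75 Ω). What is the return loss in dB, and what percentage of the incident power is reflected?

RL ≈ 25.8 dB; 0.262% of incident power reflected

Γ = (83.1 − 75)/(83.1 + 75) = 0.0512
RL = −20·log₁₀(0.0512) = 25.8 dB
P_refl/P_inc = |Γ|² = 0.00262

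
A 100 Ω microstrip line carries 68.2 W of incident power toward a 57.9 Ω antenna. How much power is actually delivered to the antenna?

Γ = (57.9 − 100)/(57.9 + 100) = -0.267
|Γ|² = 0.0711
P_refl = |Γ|²·P_inc = 4.85 W, P_del = (1 − |Γ|²)·P_inc = 63.4 W

P_delivered ≈ 63.4 W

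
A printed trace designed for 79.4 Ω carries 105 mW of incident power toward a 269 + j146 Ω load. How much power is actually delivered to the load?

|Γ| = |(189.6 + j146)/(348.4 + j146)| = 0.633
|Γ|² = 0.401
P_refl = |Γ|²·P_inc = 42.1 mW, P_del = (1 − |Γ|²)·P_inc = 62.9 mW

P_delivered ≈ 62.9 mW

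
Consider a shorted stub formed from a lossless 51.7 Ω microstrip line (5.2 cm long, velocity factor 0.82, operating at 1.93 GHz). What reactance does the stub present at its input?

λ = v/f = 0.82·c / 1.93 GHz = 0.127 m
βl = 2π·l/λ = 2π × 0.408 = 147°
tan(βl) = -0.653
For a shorted stub, Z_in = jZ_0·tan(βl)

X_in ≈ -33.7 Ω (capacitive)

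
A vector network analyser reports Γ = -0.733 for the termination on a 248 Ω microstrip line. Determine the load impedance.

Z_L ≈ 38.2 Ω

Z_L = Z_0·(1 + Γ)/(1 − Γ) = 248·(0.267)/(1.73)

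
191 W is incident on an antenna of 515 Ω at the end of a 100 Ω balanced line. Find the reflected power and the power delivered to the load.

P_reflected ≈ 87 W; P_delivered ≈ 104 W

Γ = (515 − 100)/(515 + 100) = 0.675
|Γ|² = 0.455
P_refl = |Γ|²·P_inc = 87 W, P_del = (1 − |Γ|²)·P_inc = 104 W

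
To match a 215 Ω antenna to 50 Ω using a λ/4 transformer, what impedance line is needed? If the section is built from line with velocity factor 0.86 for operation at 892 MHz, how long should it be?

Z_qwt = √(Z_0·R_L) = √(50 × 215) = √10750
λ = 0.86·c/f = 0.289 m, so l = λ/4 = 0.0723 m

Z_qwt ≈ 104 Ω; length ≈ 7.23 cm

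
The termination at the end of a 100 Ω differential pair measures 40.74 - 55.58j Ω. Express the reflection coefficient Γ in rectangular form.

Γ ≈ -0.229 − j0.485

Γ = (Z_L − Z_0)/(Z_L + Z_0) = (-59.26 − j55.58)/(140.7 − j55.58)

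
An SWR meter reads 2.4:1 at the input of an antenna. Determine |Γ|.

|Γ| = (S − 1)/(S + 1) = (2.4 − 1)/(2.4 + 1) = 1.4/3.4

|Γ| ≈ 0.412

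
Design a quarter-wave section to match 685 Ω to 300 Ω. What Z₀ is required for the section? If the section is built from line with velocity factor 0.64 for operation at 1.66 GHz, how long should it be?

Z_qwt ≈ 453 Ω; length ≈ 2.89 cm

Z_qwt = √(Z_0·R_L) = √(300 × 685) = √205500
λ = 0.64·c/f = 0.116 m, so l = λ/4 = 0.0289 m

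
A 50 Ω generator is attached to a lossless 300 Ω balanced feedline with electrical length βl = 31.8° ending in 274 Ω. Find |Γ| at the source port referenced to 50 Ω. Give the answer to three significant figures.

tan(βl) = 0.62
Z_in = Z_0·(Z_L + jZ_0·tanβl)/(Z_0 + jZ_L·tanβl) = 287 + j23.4 Ω
Γ_s = (Z_in − Z_s)/(Z_in + Z_s) = (237 + j23.4)/(337 + j23.4), |Γ_s| = 0.705

|Γ| ≈ 0.705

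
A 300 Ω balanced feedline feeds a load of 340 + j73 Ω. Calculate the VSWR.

Γ = (Z_L − Z_0)/(Z_L + Z_0) = (40 + j73)/(640 + j73)
|Γ| = 83.2/644 = 0.129
VSWR = (1 + |Γ|)/(1 − |Γ|) = 1.13/0.871

VSWR ≈ 1.3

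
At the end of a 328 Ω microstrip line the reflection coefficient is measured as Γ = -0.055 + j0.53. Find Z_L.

Z_L = Z_0·(1 + Γ)/(1 − Γ) = 328·(0.945 + j0.53)/(1.05 − j0.53)

Z_L ≈ 168 + j249 Ω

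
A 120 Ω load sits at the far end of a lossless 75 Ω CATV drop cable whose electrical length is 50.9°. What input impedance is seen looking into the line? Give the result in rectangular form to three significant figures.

tan(βl) = tan(50.9°) = 1.23
Z_in = Z_0·(Z_L + jZ_0·tanβl)/(Z_0 + jZ_L·tanβl)
     = 75·(120 + j92.3)/(75 + j148)

Z_in ≈ 61.9 − j29.5 Ω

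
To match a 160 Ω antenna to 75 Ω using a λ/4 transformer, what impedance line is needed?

Z_qwt = √(Z_0·R_L) = √(75 × 160) = √12000

Z_qwt ≈ 110 Ω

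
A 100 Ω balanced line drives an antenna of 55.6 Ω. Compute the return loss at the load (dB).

Γ = (55.6 − 100)/(55.6 + 100) = -0.285
RL = −20·log₁₀|Γ| = −20·log₁₀(0.285)

RL ≈ 10.9 dB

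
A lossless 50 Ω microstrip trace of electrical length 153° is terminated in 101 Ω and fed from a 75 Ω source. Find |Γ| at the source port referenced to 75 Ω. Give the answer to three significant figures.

tan(βl) = -0.51
Z_in = Z_0·(Z_L + jZ_0·tanβl)/(Z_0 + jZ_L·tanβl) = 61.8 + j38.1 Ω
Γ_s = (Z_in − Z_s)/(Z_in + Z_s) = (-13.2 + j38.1)/(137 + j38.1), |Γ_s| = 0.284

|Γ| ≈ 0.284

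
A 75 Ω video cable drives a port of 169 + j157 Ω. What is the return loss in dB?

RL ≈ 4 dB

Γ = (94 + j157)/(244 + j157), |Γ| = 0.631
RL = −20·log₁₀|Γ| = −20·log₁₀(0.631)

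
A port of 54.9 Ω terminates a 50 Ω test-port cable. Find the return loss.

Γ = (54.9 − 50)/(54.9 + 50) = 0.0467
RL = −20·log₁₀|Γ| = −20·log₁₀(0.0467)

RL ≈ 26.6 dB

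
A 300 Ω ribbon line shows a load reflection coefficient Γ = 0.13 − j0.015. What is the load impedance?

Z_L = Z_0·(1 + Γ)/(1 − Γ) = 300·(1.13 − j0.015)/(0.87 + j0.015)

Z_L ≈ 389 − j11.9 Ω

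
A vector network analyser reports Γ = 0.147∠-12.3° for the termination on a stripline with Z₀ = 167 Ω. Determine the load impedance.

Z_L = Z_0·(1 + Γ)/(1 − Γ) = 167·(1.14 − j0.0313)/(0.856 + j0.0313)

Z_L ≈ 222 − j14.2 Ω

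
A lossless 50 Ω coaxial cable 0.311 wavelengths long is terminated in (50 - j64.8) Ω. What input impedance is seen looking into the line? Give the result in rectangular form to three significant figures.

βl = 2π × 0.311 = 112°
tan(βl) = tan(112°) = -2.48
Z_in = Z_0·(Z_L + jZ_0·tanβl)/(Z_0 + jZ_L·tanβl)
     = 50·(50 − j189)/(-111 − j124)

Z_in ≈ 32.3 + j49 Ω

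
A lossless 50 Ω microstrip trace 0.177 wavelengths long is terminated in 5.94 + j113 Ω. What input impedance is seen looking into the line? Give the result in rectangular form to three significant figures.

βl = 2π × 0.177 = 63.7°
tan(βl) = tan(63.7°) = 2.03
Z_in = Z_0·(Z_L + jZ_0·tanβl)/(Z_0 + jZ_L·tanβl)
     = 50·(5.94 + j214)/(-179 + j12)

Z_in ≈ 2.36 − j59.7 Ω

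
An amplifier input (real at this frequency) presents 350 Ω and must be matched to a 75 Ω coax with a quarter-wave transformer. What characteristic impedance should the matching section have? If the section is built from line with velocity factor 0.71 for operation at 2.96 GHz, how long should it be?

Z_qwt = √(Z_0·R_L) = √(75 × 350) = √26250
λ = 0.71·c/f = 0.072 m, so l = λ/4 = 0.018 m

Z_qwt ≈ 162 Ω; length ≈ 1.8 cm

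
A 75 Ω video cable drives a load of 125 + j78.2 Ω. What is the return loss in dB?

RL ≈ 7.29 dB

Γ = (50 + j78.2)/(200 + j78.2), |Γ| = 0.432
RL = −20·log₁₀|Γ| = −20·log₁₀(0.432)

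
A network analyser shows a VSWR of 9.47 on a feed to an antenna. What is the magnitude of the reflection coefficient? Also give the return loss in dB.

|Γ| = (S − 1)/(S + 1) = (9.47 − 1)/(9.47 + 1) = 8.47/10.5
RL = −20·log₁₀|Γ| = −20·log₁₀(0.809)

|Γ| ≈ 0.809; return loss ≈ 1.84 dB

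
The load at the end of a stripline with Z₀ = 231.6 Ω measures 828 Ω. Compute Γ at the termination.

Γ = (Z_L − Z_0)/(Z_L + Z_0) = (828 − 231.6)/(828 + 231.6) = 596.4/1060

Γ = 0.563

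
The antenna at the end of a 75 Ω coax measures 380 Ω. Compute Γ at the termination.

Γ = 0.67

Γ = (Z_L − Z_0)/(Z_L + Z_0) = (380 − 75)/(380 + 75) = 305/455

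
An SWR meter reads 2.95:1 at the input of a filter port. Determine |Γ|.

|Γ| = (S − 1)/(S + 1) = (2.95 − 1)/(2.95 + 1) = 1.95/3.95

|Γ| ≈ 0.494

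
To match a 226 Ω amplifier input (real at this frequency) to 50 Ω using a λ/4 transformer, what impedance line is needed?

Z_qwt ≈ 106 Ω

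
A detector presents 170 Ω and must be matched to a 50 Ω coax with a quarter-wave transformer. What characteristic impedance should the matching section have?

Z_qwt ≈ 92.2 Ω

Z_qwt = √(Z_0·R_L) = √(50 × 170) = √8500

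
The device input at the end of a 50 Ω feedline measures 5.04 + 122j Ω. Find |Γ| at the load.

|Γ| ≈ 0.971

Γ = (Z_L − Z_0)/(Z_L + Z_0) = (-44.96 + j122)/(55.04 + j122)
|Γ| = 130/134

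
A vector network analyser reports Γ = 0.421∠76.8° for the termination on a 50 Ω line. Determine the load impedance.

Z_L ≈ 41.8 + j41.6 Ω

Z_L = Z_0·(1 + Γ)/(1 − Γ) = 50·(1.1 + j0.41)/(0.904 − j0.41)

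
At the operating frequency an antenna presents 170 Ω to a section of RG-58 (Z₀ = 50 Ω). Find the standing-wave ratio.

For a purely resistive load, VSWR = R_L/Z_0 or Z_0/R_L (whichever > 1) = 170/50

VSWR ≈ 3.4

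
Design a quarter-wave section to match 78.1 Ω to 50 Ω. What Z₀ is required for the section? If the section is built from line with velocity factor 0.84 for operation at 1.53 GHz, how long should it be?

Z_qwt ≈ 62.5 Ω; length ≈ 4.12 cm

Z_qwt = √(Z_0·R_L) = √(50 × 78.1) = √3905
λ = 0.84·c/f = 0.165 m, so l = λ/4 = 0.0412 m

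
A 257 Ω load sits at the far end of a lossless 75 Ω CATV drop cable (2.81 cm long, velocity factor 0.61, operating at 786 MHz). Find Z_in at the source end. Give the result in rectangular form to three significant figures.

λ = v/f = 0.61·c / 786 MHz = 0.233 m
βl = 2π·l/λ = 2π × 0.121 = 43.4°
tan(βl) = tan(43.4°) = 0.947
Z_in = Z_0·(Z_L + jZ_0·tanβl)/(Z_0 + jZ_L·tanβl)
     = 75·(257 + j71)/(75 + j243)

Z_in ≈ 42.3 − j66.2 Ω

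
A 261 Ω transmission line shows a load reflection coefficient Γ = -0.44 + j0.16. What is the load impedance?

Z_L ≈ 97.1 + j39.8 Ω

Z_L = Z_0·(1 + Γ)/(1 − Γ) = 261·(0.56 + j0.16)/(1.44 − j0.16)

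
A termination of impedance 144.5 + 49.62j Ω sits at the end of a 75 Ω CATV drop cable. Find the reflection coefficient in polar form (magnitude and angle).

Γ ≈ 0.379 ∠ 22.8°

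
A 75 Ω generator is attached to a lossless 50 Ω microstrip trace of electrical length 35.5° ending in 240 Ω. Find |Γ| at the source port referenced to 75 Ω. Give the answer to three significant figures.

|Γ| ≈ 0.642

tan(βl) = 0.713
Z_in = Z_0·(Z_L + jZ_0·tanβl)/(Z_0 + jZ_L·tanβl) = 28.5 − j61.8 Ω
Γ_s = (Z_in − Z_s)/(Z_in + Z_s) = (-46.5 − j61.8)/(103 − j61.8), |Γ_s| = 0.642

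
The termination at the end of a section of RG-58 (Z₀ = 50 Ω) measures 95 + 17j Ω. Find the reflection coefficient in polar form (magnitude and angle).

Γ ≈ 0.329 ∠ 14°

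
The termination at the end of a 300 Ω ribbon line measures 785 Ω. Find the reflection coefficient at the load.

Γ = 0.447

Γ = (Z_L − Z_0)/(Z_L + Z_0) = (785 − 300)/(785 + 300) = 485/1085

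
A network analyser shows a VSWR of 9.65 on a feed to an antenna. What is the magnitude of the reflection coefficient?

|Γ| = (S − 1)/(S + 1) = (9.65 − 1)/(9.65 + 1) = 8.65/10.7

|Γ| ≈ 0.812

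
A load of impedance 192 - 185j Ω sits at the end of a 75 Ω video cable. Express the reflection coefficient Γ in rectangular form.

Γ = (Z_L − Z_0)/(Z_L + Z_0) = (117 − j185)/(267 − j185)

Γ ≈ 0.62 − j0.263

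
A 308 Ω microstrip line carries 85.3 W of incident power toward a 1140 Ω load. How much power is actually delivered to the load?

Γ = (1140 − 308)/(1140 + 308) = 0.575
|Γ|² = 0.33
P_refl = |Γ|²·P_inc = 28.2 W, P_del = (1 − |Γ|²)·P_inc = 57.1 W

P_delivered ≈ 57.1 W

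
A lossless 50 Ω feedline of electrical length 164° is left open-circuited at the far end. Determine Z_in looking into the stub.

Z_in ≈ +j174 Ω

tan(βl) = -0.287
For an open-circuited stub, Z_in = −jZ_0·cot(βl) = −jZ_0/tan(βl)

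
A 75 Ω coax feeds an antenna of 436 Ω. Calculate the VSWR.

VSWR ≈ 5.81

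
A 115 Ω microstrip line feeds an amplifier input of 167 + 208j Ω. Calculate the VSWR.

Γ = (Z_L − Z_0)/(Z_L + Z_0) = (52 + j208)/(282 + j208)
|Γ| = 214/350 = 0.612
VSWR = (1 + |Γ|)/(1 − |Γ|) = 1.61/0.388

VSWR ≈ 4.15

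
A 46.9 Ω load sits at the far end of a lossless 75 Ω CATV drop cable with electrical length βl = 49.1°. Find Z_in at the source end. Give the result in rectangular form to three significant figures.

Z_in ≈ 71.9 + j34.7 Ω

tan(βl) = tan(49.1°) = 1.15
Z_in = Z_0·(Z_L + jZ_0·tanβl)/(Z_0 + jZ_L·tanβl)
     = 75·(46.9 + j86.6)/(75 + j54.1)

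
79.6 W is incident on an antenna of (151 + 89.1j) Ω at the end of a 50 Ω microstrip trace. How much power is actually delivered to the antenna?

|Γ| = |(101 + j89.1)/(201 + j89.1)| = 0.613
|Γ|² = 0.375
P_refl = |Γ|²·P_inc = 29.9 W, P_del = (1 − |Γ|²)·P_inc = 49.7 W

P_delivered ≈ 49.7 W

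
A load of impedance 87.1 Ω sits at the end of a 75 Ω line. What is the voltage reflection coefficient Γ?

Γ = 0.0746

Γ = (Z_L − Z_0)/(Z_L + Z_0) = (87.1 − 75)/(87.1 + 75) = 12.1/162.1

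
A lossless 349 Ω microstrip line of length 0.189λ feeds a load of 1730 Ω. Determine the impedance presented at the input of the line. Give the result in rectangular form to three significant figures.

βl = 2π × 0.189 = 68°
tan(βl) = tan(68°) = 2.48
Z_in = Z_0·(Z_L + jZ_0·tanβl)/(Z_0 + jZ_L·tanβl)
     = 349·(1730 + j866)/(349 + j4290)

Z_in ≈ 81.3 − j134 Ω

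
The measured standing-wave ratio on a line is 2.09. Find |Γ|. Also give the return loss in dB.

|Γ| ≈ 0.353; return loss ≈ 9.05 dB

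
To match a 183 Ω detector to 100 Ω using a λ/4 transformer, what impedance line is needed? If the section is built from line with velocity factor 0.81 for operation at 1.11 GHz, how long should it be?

Z_qwt = √(Z_0·R_L) = √(100 × 183) = √18300
λ = 0.81·c/f = 0.219 m, so l = λ/4 = 0.0547 m

Z_qwt ≈ 135 Ω; length ≈ 5.47 cm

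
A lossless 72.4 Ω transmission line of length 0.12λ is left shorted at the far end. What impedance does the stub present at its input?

Z_in ≈ +j68 Ω

βl = 2π × 0.12 = 43.2°
tan(βl) = 0.939
For a shorted stub, Z_in = jZ_0·tan(βl)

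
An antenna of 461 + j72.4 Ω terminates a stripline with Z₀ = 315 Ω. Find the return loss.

RL ≈ 13.6 dB

Γ = (146 + j72.4)/(776 + j72.4), |Γ| = 0.209
RL = −20·log₁₀|Γ| = −20·log₁₀(0.209)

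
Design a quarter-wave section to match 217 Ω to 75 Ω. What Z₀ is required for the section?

Z_qwt = √(Z_0·R_L) = √(75 × 217) = √16280

Z_qwt ≈ 128 Ω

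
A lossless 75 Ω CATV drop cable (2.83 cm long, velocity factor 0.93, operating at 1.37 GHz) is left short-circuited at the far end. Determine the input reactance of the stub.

λ = v/f = 0.93·c / 1.37 GHz = 0.204 m
βl = 2π·l/λ = 2π × 0.139 = 50°
tan(βl) = 1.19
For a short-circuited stub, Z_in = jZ_0·tan(βl)

X_in ≈ 89.5 Ω (inductive)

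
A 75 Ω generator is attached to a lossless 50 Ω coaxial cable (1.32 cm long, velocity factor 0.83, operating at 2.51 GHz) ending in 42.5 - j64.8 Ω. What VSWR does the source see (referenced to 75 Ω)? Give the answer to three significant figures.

λ = v/f = 0.83·c / 2.51 GHz = 0.0992 m
βl = 2π·l/λ = 2π × 0.133 = 47.9°
tan(βl) = 1.11
Z_in = Z_0·(Z_L + jZ_0·tanβl)/(Z_0 + jZ_L·tanβl) = 13.9 − j9.25 Ω
Γ_s = (Z_in − Z_s)/(Z_in + Z_s) = (-61.1 − j9.25)/(88.9 − j9.25), |Γ_s| = 0.692
VSWR = (1 + |Γ_s|)/(1 − |Γ_s|)

VSWR ≈ 5.49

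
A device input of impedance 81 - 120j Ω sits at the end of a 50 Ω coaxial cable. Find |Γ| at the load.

|Γ| ≈ 0.698

Γ = (Z_L − Z_0)/(Z_L + Z_0) = (31 − j120)/(131 − j120)
|Γ| = 124/178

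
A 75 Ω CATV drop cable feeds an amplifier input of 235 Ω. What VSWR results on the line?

VSWR ≈ 3.13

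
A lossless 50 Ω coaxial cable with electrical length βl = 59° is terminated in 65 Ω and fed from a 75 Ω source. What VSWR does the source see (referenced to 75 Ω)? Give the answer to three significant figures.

tan(βl) = 1.66
Z_in = Z_0·(Z_L + jZ_0·tanβl)/(Z_0 + jZ_L·tanβl) = 43.1 − j10.1 Ω
Γ_s = (Z_in − Z_s)/(Z_in + Z_s) = (-31.9 − j10.1)/(118 − j10.1), |Γ_s| = 0.282
VSWR = (1 + |Γ_s|)/(1 − |Γ_s|)

VSWR ≈ 1.79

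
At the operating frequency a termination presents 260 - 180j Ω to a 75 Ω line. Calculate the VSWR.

Γ = (Z_L − Z_0)/(Z_L + Z_0) = (185 − j180)/(335 − j180)
|Γ| = 258/380 = 0.679
VSWR = (1 + |Γ|)/(1 − |Γ|) = 1.68/0.321

VSWR ≈ 5.23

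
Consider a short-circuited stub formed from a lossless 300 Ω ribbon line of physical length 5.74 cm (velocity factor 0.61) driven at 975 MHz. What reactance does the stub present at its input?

λ = v/f = 0.61·c / 975 MHz = 0.188 m
βl = 2π·l/λ = 2π × 0.306 = 110°
tan(βl) = -2.73
For a short-circuited stub, Z_in = jZ_0·tan(βl)

X_in ≈ -820 Ω (capacitive)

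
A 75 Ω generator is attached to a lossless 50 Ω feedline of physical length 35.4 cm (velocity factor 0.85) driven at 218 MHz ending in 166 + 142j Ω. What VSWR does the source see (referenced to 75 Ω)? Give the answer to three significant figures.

λ = v/f = 0.85·c / 218 MHz = 1.17 m
βl = 2π·l/λ = 2π × 0.303 = 109°
tan(βl) = -2.91
Z_in = Z_0·(Z_L + jZ_0·tanβl)/(Z_0 + jZ_L·tanβl) = 8.77 + j8.76 Ω
Γ_s = (Z_in − Z_s)/(Z_in + Z_s) = (-66.2 + j8.76)/(83.8 + j8.76), |Γ_s| = 0.793
VSWR = (1 + |Γ_s|)/(1 − |Γ_s|)

VSWR ≈ 8.67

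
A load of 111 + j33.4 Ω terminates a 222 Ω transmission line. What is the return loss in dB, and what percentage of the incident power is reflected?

Γ = (-111 + j33.4)/(333 + j33.4), |Γ| = 0.346
RL = −20·log₁₀(0.346) = 9.21 dB
P_refl/P_inc = |Γ|² = 0.12

RL ≈ 9.21 dB; 12% of incident power reflected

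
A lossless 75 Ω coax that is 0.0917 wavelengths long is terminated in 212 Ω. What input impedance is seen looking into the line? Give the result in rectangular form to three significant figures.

Z_in ≈ 68.9 − j77.9 Ω

βl = 2π × 0.0917 = 33°
tan(βl) = tan(33°) = 0.65
Z_in = Z_0·(Z_L + jZ_0·tanβl)/(Z_0 + jZ_L·tanβl)
     = 75·(212 + j48.7)/(75 + j138)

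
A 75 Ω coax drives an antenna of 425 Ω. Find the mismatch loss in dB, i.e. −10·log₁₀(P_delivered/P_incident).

mismatch loss ≈ 2.92 dB

Γ = (425 − 75)/(425 + 75) = 0.7
|Γ|² = 0.49, so P_del/P_inc = 1 − |Γ|² = 0.51
ML = −10·log₁₀(1 − |Γ|²)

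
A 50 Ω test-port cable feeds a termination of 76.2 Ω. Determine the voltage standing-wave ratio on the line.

VSWR ≈ 1.52

Γ = (76.2 − 50)/(76.2 + 50) = 0.208
VSWR = (1 + 0.208)/(1 − 0.208)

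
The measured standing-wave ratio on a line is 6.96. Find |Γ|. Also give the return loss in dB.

|Γ| = (S − 1)/(S + 1) = (6.96 − 1)/(6.96 + 1) = 5.96/7.96
RL = −20·log₁₀|Γ| = −20·log₁₀(0.749)

|Γ| ≈ 0.749; return loss ≈ 2.51 dB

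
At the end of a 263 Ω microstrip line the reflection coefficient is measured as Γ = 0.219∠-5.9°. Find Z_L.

Z_L ≈ 409 − j19.3 Ω

Z_L = Z_0·(1 + Γ)/(1 − Γ) = 263·(1.22 − j0.0225)/(0.782 + j0.0225)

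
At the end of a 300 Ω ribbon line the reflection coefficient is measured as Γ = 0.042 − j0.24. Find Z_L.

Z_L = Z_0·(1 + Γ)/(1 − Γ) = 300·(1.04 − j0.24)/(0.958 + j0.24)

Z_L ≈ 289 − j148 Ω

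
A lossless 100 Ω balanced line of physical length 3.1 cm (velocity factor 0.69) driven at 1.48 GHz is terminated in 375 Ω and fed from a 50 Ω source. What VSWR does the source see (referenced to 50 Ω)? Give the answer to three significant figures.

λ = v/f = 0.69·c / 1.48 GHz = 0.14 m
βl = 2π·l/λ = 2π × 0.222 = 79.8°
tan(βl) = 5.55
Z_in = Z_0·(Z_L + jZ_0·tanβl)/(Z_0 + jZ_L·tanβl) = 27.5 − j16.7 Ω
Γ_s = (Z_in − Z_s)/(Z_in + Z_s) = (-22.5 − j16.7)/(77.5 − j16.7), |Γ_s| = 0.354
VSWR = (1 + |Γ_s|)/(1 − |Γ_s|)

VSWR ≈ 2.1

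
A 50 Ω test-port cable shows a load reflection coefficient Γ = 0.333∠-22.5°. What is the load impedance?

Z_L = Z_0·(1 + Γ)/(1 − Γ) = 50·(1.31 − j0.127)/(0.692 + j0.127)

Z_L ≈ 89.7 − j25.7 Ω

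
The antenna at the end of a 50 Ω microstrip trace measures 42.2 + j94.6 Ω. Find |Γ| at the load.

|Γ| ≈ 0.719

Γ = (Z_L − Z_0)/(Z_L + Z_0) = (-7.8 + j94.6)/(92.2 + j94.6)
|Γ| = 94.9/132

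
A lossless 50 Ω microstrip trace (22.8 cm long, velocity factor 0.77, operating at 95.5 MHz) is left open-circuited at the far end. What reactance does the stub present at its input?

λ = v/f = 0.77·c / 95.5 MHz = 2.42 m
βl = 2π·l/λ = 2π × 0.0943 = 33.9°
tan(βl) = 0.673
For an open-circuited stub, Z_in = −jZ_0·cot(βl) = −jZ_0/tan(βl)

X_in ≈ -74.3 Ω (capacitive)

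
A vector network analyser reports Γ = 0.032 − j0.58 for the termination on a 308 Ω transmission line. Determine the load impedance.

Z_L ≈ 160 − j281 Ω

Z_L = Z_0·(1 + Γ)/(1 − Γ) = 308·(1.03 − j0.58)/(0.968 + j0.58)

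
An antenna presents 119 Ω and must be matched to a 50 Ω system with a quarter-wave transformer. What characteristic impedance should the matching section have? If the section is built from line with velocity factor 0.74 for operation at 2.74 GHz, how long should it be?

Z_qwt = √(Z_0·R_L) = √(50 × 119) = √5950
λ = 0.74·c/f = 0.081 m, so l = λ/4 = 0.0203 m

Z_qwt ≈ 77.1 Ω; length ≈ 2.03 cm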